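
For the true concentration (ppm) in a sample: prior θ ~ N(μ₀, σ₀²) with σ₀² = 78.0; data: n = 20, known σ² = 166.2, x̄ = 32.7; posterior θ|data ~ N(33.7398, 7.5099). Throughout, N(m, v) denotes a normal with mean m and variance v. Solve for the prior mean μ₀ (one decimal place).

μ₀ = 43.5

The posterior mean is a precision-weighted average: μ_n = (τ₀μ₀ + τ_data·x̄)/(τ₀+τ_data), with τ₀=1/σ₀² and τ_data=n/σ².
Here τ₀ = 1/78.0 = 0.012821 and τ_data = 20/166.2 = 0.120337, so τ_n = 0.133158.
Rearranging for μ₀: μ₀ = (μ_n·τ_n − τ_data·x̄)/τ₀ = (33.7398·0.133158 − 0.120337·32.7) / 0.012821 = 0.557704/0.012821 ≈ 43.5.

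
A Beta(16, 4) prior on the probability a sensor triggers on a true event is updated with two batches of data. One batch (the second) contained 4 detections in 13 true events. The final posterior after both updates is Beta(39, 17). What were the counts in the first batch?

19 detections and 4 misses

Sequential conjugate updates are equivalent to a single update on the pooled data, so total successes = posterior α − prior α and total failures = posterior β − prior β.
Total across both batches: 39−16=23 detections, 17−4=13 misses.
Subtract the second batch: 23−4=19 detections and 13−9=4 misses.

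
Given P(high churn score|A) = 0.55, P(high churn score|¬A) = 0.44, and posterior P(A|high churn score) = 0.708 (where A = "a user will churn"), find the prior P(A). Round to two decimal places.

Bayes' rule in odds form gives O(A|E) = O(A)·[P(E|A)/P(E|¬A)], hence O(A) = O(A|E)/LR.
Posterior odds = 0.708/(1−0.708) = 2.4247. LR = 0.55/0.44 = 1.2500.
Prior odds = 2.4247/1.2500 = 1.9398, so P(A) = 1.9398/(1+1.9398) ≈ 0.66.

P(A) = 0.66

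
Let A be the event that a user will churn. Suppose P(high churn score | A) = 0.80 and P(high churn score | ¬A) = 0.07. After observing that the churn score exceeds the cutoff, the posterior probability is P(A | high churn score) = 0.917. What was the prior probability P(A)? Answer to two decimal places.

P(A) = 0.49

In odds form, posterior odds = prior odds × likelihood ratio, so prior odds = posterior odds ÷ LR.
Posterior odds = 0.917/(1−0.917) = 11.0482. LR = 0.80/0.07 = 11.4286.
Prior odds = 11.0482/11.4286 = 0.9667, so P(A) = 0.9667/(1+0.9667) ≈ 0.49.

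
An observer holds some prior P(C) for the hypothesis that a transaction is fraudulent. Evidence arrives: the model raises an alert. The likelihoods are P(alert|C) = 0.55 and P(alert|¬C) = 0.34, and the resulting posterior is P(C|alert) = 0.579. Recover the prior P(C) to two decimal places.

P(C) = 0.46

In odds form, posterior odds = prior odds × likelihood ratio, so prior odds = posterior odds ÷ LR.
Posterior odds = 0.579/(1−0.579) = 1.3753. LR = 0.55/0.34 = 1.6176.
Prior odds = 1.3753/1.6176 = 0.8502, so P(C) = 0.8502/(1+0.8502) ≈ 0.46.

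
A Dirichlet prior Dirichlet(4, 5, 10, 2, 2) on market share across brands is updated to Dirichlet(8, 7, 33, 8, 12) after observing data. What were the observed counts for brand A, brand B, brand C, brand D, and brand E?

For a Dirichlet(α) prior with multinomial counts c, the posterior is Dirichlet(α + c) componentwise.
Counts are posterior − prior componentwise: 8−4=4, 7−5=2, 33−10=23, 8−2=6, 12−2=10.

counts (4, 2, 23, 6, 10)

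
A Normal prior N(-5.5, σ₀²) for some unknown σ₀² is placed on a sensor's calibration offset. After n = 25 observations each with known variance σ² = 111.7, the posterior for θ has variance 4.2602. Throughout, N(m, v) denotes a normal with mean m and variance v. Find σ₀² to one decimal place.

σ₀² = 91.6

For the Normal–Normal model with known σ², precisions add: τ_n = τ₀ + n/σ².
So 1/σ₀² = 1/4.2602 − 25/111.7 = 0.234731 − 0.223814 = 0.010917.
Hence σ₀² = 1/0.010917 ≈ 91.6.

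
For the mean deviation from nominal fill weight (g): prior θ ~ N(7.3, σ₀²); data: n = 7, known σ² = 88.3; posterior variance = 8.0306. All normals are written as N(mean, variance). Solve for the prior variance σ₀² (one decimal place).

For the Normal–Normal model with known σ², precisions add: τ_n = τ₀ + n/σ².
So 1/σ₀² = 1/8.0306 − 7/88.3 = 0.124524 − 0.079275 = 0.045249.
Hence σ₀² = 1/0.045249 ≈ 22.1.

σ₀² = 22.1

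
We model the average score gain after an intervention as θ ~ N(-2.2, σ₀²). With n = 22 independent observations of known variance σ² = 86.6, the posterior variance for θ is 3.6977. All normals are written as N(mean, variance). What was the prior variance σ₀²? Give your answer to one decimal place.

For the Normal–Normal model with known σ², precisions add: τ_n = τ₀ + n/σ².
So 1/σ₀² = 1/3.6977 − 22/86.6 = 0.270438 − 0.254042 = 0.016396.
Hence σ₀² = 1/0.016396 ≈ 61.0.

σ₀² = 61.0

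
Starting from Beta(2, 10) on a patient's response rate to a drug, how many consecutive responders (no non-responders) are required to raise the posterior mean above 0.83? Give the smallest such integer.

k = 47

After k responders and 0 non-responders the posterior is Beta(2+k, 10), with mean (2+k)/(2+10+k).
Set (2+k)/(12+k) > 0.83 and solve: k > (0.83·12 − 2)/(1 − 0.83) = 46.824.
The smallest integer exceeding 46.824 is 47.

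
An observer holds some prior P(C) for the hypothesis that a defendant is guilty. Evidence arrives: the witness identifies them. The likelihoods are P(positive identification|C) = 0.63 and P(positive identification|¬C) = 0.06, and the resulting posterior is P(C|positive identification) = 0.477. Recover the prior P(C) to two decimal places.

Bayes' rule in odds form gives O(C|E) = O(C)·[P(E|C)/P(E|¬C)], hence O(C) = O(C|E)/LR.
Posterior odds = 0.477/(1−0.477) = 0.9120. LR = 0.63/0.06 = 10.5000.
Prior odds = 0.9120/10.5000 = 0.0869, so P(C) = 0.0869/(1+0.0869) ≈ 0.08.

P(C) = 0.08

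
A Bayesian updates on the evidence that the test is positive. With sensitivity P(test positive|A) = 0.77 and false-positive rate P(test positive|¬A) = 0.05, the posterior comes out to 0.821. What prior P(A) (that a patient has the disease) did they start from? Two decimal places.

P(A) = 0.23

Bayes' rule in odds form gives O(A|E) = O(A)·[P(E|A)/P(E|¬A)], hence O(A) = O(A|E)/LR.
Posterior odds = 0.821/(1−0.821) = 4.5866. LR = 0.77/0.05 = 15.4000.
Prior odds = 4.5866/15.4000 = 0.2978, so P(A) = 0.2978/(1+0.2978) ≈ 0.23.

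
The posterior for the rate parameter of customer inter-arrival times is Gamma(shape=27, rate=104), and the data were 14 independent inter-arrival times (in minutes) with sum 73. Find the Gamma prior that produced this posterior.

Gamma–exponential conjugacy: posterior shape = α + n, posterior rate = β + Σtᵢ.
So α = 27 − 14 = 13 and β = 104 − 73 = 31.

Gamma(shape=13, rate=31)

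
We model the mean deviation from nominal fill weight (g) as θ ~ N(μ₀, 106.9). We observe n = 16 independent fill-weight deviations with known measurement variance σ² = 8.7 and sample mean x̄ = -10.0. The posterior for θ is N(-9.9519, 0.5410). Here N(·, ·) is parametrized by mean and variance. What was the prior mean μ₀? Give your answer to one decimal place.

μ₀ = -0.5

With known observation variance, the Normal–Normal posterior has precision τ_n = τ₀ + n/σ² and mean μ_n = (τ₀μ₀ + (n/σ²)x̄)/τ_n.
Here τ₀ = 1/106.9 = 0.009355 and τ_data = 16/8.7 = 1.839080, so τ_n = 1.848435.
Rearranging for μ₀: μ₀ = (μ_n·τ_n − τ_data·x̄)/τ₀ = (-9.9519·1.848435 − 1.839080·-10.0) / 0.009355 = -0.004640/0.009355 ≈ -0.5.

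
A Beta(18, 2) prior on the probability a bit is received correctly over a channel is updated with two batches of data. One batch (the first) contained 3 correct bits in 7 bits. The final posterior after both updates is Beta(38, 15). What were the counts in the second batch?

17 correct bits and 9 errors

Because Beta–binomial updating is additive in the counts, the combined data contributed (α_post−α_prior, β_post−β_prior) successes and failures.
Total across both batches: 38−18=20 correct bits, 15−2=13 errors.
Subtract the first batch: 20−3=17 correct bits and 13−4=9 errors.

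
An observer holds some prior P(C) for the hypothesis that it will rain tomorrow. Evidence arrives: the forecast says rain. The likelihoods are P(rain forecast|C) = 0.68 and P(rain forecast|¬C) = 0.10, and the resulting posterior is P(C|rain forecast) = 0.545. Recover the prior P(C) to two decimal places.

In odds form, posterior odds = prior odds × likelihood ratio, so prior odds = posterior odds ÷ LR.
Posterior odds = 0.545/(1−0.545) = 1.1978. LR = 0.68/0.10 = 6.8000.
Prior odds = 1.1978/6.8000 = 0.1761, so P(C) = 0.1761/(1+0.1761) ≈ 0.15.

P(C) = 0.15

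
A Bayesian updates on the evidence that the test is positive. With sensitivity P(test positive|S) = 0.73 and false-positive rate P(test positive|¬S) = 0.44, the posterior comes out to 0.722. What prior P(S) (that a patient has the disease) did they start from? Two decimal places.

In odds form, posterior odds = prior odds × likelihood ratio, so prior odds = posterior odds ÷ LR.
Posterior odds = 0.722/(1−0.722) = 2.5971. LR = 0.73/0.44 = 1.6591.
Prior odds = 2.5971/1.6591 = 1.5654, so P(S) = 1.5654/(1+1.5654) ≈ 0.61.

P(S) = 0.61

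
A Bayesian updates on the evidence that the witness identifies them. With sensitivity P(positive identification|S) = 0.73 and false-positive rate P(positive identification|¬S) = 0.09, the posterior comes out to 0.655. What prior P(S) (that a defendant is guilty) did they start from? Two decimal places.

Bayes' rule in odds form gives O(S|E) = O(S)·[P(E|S)/P(E|¬S)], hence O(S) = O(S|E)/LR.
Posterior odds = 0.655/(1−0.655) = 1.8986. LR = 0.73/0.09 = 8.1111.
Prior odds = 1.8986/8.1111 = 0.2341, so P(S) = 0.2341/(1+0.2341) ≈ 0.19.

P(S) = 0.19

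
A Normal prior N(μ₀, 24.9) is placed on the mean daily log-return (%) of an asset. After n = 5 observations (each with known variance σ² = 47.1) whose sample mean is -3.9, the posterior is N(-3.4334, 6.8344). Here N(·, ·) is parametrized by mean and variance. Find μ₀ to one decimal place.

With known observation variance, the Normal–Normal posterior has precision τ_n = τ₀ + n/σ² and mean μ_n = (τ₀μ₀ + (n/σ²)x̄)/τ_n.
Here τ₀ = 1/24.9 = 0.040161 and τ_data = 5/47.1 = 0.106157, so τ_n = 0.146318.
Rearranging for μ₀: μ₀ = (μ_n·τ_n − τ_data·x̄)/τ₀ = (-3.4334·0.146318 − 0.106157·-3.9) / 0.040161 = -0.088356/0.040161 ≈ -2.2.

μ₀ = -2.2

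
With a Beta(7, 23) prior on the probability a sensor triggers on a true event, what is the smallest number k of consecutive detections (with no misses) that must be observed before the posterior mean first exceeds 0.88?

After k detections and 0 misses the posterior is Beta(7+k, 23), with mean (7+k)/(7+23+k).
Set (7+k)/(30+k) > 0.88 and solve: k > (0.88·30 − 7)/(1 − 0.88) = 161.667.
The smallest integer exceeding 161.667 is 162, and checking k=162: (169)/(192) = 0.8802 > 0.88.

k = 162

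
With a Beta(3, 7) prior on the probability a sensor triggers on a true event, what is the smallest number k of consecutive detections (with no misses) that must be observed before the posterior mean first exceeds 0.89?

After k detections and 0 misses the posterior is Beta(3+k, 7), with mean (3+k)/(3+7+k).
Set (3+k)/(10+k) > 0.89 and solve: k > (0.89·10 − 3)/(1 − 0.89) = 53.636.
The smallest integer exceeding 53.636 is 54, and checking k=54: (57)/(64) = 0.8906 > 0.89.

k = 54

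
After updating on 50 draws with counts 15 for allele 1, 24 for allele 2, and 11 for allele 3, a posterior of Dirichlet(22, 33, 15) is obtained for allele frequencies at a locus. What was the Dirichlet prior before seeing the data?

For a Dirichlet(α) prior with multinomial counts c, the posterior is Dirichlet(α + c) componentwise.
Subtract each count from the matching posterior parameter: 22−15=7, 33−24=9, 15−11=4.

Dirichlet(7, 9, 4)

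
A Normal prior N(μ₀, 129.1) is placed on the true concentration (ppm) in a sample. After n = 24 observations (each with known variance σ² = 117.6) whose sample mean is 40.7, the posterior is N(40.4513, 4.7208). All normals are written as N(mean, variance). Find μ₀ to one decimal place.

μ₀ = 33.9

The posterior mean is a precision-weighted average: μ_n = (τ₀μ₀ + τ_data·x̄)/(τ₀+τ_data), with τ₀=1/σ₀² and τ_data=n/σ².
Here τ₀ = 1/129.1 = 0.007746 and τ_data = 24/117.6 = 0.204082, so τ_n = 0.211828.
Rearranging for μ₀: μ₀ = (μ_n·τ_n − τ_data·x̄)/τ₀ = (40.4513·0.211828 − 0.204082·40.7) / 0.007746 = 0.262581/0.007746 ≈ 33.9.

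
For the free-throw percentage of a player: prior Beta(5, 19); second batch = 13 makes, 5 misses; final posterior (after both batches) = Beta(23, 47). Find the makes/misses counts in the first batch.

Because Beta–binomial updating is additive in the counts, the combined data contributed (α_post−α_prior, β_post−β_prior) successes and failures.
Total across both batches: 23−5=18 makes, 47−19=28 misses.
Subtract the second batch: 18−13=5 makes and 28−5=23 misses.

5 makes and 23 misses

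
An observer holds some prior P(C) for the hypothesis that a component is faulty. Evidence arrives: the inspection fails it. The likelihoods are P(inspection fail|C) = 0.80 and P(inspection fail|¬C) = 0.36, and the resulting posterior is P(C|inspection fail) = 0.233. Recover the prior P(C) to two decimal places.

P(C) = 0.12

Bayes' rule in odds form gives O(C|E) = O(C)·[P(E|C)/P(E|¬C)], hence O(C) = O(C|E)/LR.
Posterior odds = 0.233/(1−0.233) = 0.3038. LR = 0.80/0.36 = 2.2222.
Prior odds = 0.3038/2.2222 = 0.1367, so P(C) = 0.1367/(1+0.1367) ≈ 0.12.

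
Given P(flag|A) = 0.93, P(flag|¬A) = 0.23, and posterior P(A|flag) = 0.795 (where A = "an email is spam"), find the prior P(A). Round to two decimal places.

In odds form, posterior odds = prior odds × likelihood ratio, so prior odds = posterior odds ÷ LR.
Posterior odds = 0.795/(1−0.795) = 3.8780. LR = 0.93/0.23 = 4.0435.
Prior odds = 3.8780/4.0435 = 0.9591, so P(A) = 0.9591/(1+0.9591) ≈ 0.49.

P(A) = 0.49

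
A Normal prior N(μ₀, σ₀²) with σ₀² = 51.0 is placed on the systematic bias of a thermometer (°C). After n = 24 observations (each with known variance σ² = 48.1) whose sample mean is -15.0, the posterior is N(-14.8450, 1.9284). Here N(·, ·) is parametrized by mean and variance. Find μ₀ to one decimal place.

μ₀ = -10.9

The posterior mean is a precision-weighted average: μ_n = (τ₀μ₀ + τ_data·x̄)/(τ₀+τ_data), with τ₀=1/σ₀² and τ_data=n/σ².
Here τ₀ = 1/51.0 = 0.019608 and τ_data = 24/48.1 = 0.498960, so τ_n = 0.518568.
Rearranging for μ₀: μ₀ = (μ_n·τ_n − τ_data·x̄)/τ₀ = (-14.8450·0.518568 − 0.498960·-15.0) / 0.019608 = -0.213742/0.019608 ≈ -10.9.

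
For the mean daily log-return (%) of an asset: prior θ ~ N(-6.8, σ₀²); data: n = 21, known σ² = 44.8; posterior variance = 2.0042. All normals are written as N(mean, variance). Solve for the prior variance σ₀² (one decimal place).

For the Normal–Normal model with known σ², precisions add: τ_n = τ₀ + n/σ².
So 1/σ₀² = 1/2.0042 − 21/44.8 = 0.498952 − 0.468750 = 0.030202.
Hence σ₀² = 1/0.030202 ≈ 33.1.

σ₀² = 33.1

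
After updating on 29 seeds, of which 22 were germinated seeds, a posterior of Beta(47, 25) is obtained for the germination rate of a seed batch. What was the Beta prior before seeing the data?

Beta(25, 18)

Under Beta–binomial conjugacy the posterior parameters are (a+s, b+f).
So a = 47 − 22 = 25 and b = 25 − 7 = 18.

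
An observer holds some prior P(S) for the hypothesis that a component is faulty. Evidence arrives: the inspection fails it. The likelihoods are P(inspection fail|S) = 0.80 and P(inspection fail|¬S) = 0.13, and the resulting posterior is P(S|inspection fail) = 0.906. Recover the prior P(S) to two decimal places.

Bayes' rule in odds form gives O(S|E) = O(S)·[P(E|S)/P(E|¬S)], hence O(S) = O(S|E)/LR.
Posterior odds = 0.906/(1−0.906) = 9.6383. LR = 0.80/0.13 = 6.1538.
Prior odds = 9.6383/6.1538 = 1.5662, so P(S) = 1.5662/(1+1.5662) ≈ 0.61.

P(S) = 0.61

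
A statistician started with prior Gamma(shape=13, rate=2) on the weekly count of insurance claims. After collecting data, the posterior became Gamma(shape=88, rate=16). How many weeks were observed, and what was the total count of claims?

n = 14 weeks with total 75 claims

Gamma–Poisson conjugacy: posterior shape = α + Σxᵢ, posterior rate = β + n.
Matching: Σxᵢ = 88 − 13 = 75 and n = 16 − 2 = 14.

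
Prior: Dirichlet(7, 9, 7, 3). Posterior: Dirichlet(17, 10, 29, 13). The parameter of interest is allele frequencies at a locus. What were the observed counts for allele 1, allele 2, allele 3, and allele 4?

counts (10, 1, 22, 10)

For a Dirichlet(α) prior with multinomial counts c, the posterior is Dirichlet(α + c) componentwise.
Counts are posterior − prior componentwise: 17−7=10, 10−9=1, 29−7=22, 13−3=10.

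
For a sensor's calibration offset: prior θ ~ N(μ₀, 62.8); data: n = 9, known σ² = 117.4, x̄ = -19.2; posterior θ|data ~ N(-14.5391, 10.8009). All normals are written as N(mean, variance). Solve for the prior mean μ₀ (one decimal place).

With known observation variance, the Normal–Normal posterior has precision τ_n = τ₀ + n/σ² and mean μ_n = (τ₀μ₀ + (n/σ²)x̄)/τ_n.
Here τ₀ = 1/62.8 = 0.015924 and τ_data = 9/117.4 = 0.076661, so τ_n = 0.092585.
Rearranging for μ₀: μ₀ = (μ_n·τ_n − τ_data·x̄)/τ₀ = (-14.5391·0.092585 − 0.076661·-19.2) / 0.015924 = 0.125789/0.015924 ≈ 7.9.

μ₀ = 7.9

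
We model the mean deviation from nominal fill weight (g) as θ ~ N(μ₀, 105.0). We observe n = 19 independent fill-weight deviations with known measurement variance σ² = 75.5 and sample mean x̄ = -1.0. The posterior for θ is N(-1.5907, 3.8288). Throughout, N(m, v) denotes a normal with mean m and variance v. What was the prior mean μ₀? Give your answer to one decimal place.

The posterior mean is a precision-weighted average: μ_n = (τ₀μ₀ + τ_data·x̄)/(τ₀+τ_data), with τ₀=1/σ₀² and τ_data=n/σ².
Here τ₀ = 1/105.0 = 0.009524 and τ_data = 19/75.5 = 0.251656, so τ_n = 0.261180.
Rearranging for μ₀: μ₀ = (μ_n·τ_n − τ_data·x̄)/τ₀ = (-1.5907·0.261180 − 0.251656·-1.0) / 0.009524 = -0.163803/0.009524 ≈ -17.2.

μ₀ = -17.2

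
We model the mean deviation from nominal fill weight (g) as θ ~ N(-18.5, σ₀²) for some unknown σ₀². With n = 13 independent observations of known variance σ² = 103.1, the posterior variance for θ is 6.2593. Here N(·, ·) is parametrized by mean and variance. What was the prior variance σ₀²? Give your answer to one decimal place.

σ₀² = 29.7

Posterior precision equals prior precision plus data precision: 1/σ_n² = 1/σ₀² + n/σ².
So 1/σ₀² = 1/6.2593 − 13/103.1 = 0.159762 − 0.126091 = 0.033671.
Hence σ₀² = 1/0.033671 ≈ 29.7.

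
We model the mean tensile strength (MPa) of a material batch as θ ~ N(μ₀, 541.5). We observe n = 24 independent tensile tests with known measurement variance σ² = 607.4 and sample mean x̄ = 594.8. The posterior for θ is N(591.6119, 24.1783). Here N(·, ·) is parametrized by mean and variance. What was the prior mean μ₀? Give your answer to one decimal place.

μ₀ = 523.4

With known observation variance, the Normal–Normal posterior has precision τ_n = τ₀ + n/σ² and mean μ_n = (τ₀μ₀ + (n/σ²)x̄)/τ_n.
Here τ₀ = 1/541.5 = 0.001847 and τ_data = 24/607.4 = 0.039513, so τ_n = 0.041360.
Rearranging for μ₀: μ₀ = (μ_n·τ_n − τ_data·x̄)/τ₀ = (591.6119·0.041360 − 0.039513·594.8) / 0.001847 = 0.966736/0.001847 ≈ 523.4.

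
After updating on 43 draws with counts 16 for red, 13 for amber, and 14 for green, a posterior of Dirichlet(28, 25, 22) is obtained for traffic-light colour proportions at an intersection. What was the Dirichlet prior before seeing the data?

For a Dirichlet(α) prior with multinomial counts c, the posterior is Dirichlet(α + c) componentwise.
Subtract each count from the matching posterior parameter: 28−16=12, 25−13=12, 22−14=8.

Dirichlet(12, 12, 8)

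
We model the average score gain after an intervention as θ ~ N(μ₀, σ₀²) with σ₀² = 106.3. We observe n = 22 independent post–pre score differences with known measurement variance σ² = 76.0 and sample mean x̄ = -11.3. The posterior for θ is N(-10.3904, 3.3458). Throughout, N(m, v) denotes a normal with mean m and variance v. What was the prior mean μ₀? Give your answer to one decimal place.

μ₀ = 17.6

With known observation variance, the Normal–Normal posterior has precision τ_n = τ₀ + n/σ² and mean μ_n = (τ₀μ₀ + (n/σ²)x̄)/τ_n.
Here τ₀ = 1/106.3 = 0.009407 and τ_data = 22/76.0 = 0.289474, so τ_n = 0.298881.
Rearranging for μ₀: μ₀ = (μ_n·τ_n − τ_data·x̄)/τ₀ = (-10.3904·0.298881 − 0.289474·-11.3) / 0.009407 = 0.165563/0.009407 ≈ 17.6.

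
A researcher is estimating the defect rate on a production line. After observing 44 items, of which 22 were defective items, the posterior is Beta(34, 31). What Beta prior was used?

Beta is conjugate to the binomial likelihood: posterior = Beta(a+s, b+f).
So a = 34 − 22 = 12 and b = 31 − 22 = 9.

Beta(12, 9)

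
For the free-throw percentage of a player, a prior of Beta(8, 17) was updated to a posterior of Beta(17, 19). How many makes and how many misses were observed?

9 makes and 2 misses

A Beta(a, b) prior with s successes and f failures in binomial data gives a Beta(a+s, b+f) posterior.
Match parameters: s=17−8=9, f=19−17=2.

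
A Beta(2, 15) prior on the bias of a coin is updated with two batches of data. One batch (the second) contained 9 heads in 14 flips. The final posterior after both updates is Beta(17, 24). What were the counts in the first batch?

Sequential conjugate updates are equivalent to a single update on the pooled data, so total successes = posterior α − prior α and total failures = posterior β − prior β.
Total across both batches: 17−2=15 heads, 24−15=9 tails.
Subtract the second batch: 15−9=6 heads and 9−5=4 tails.

6 heads and 4 tails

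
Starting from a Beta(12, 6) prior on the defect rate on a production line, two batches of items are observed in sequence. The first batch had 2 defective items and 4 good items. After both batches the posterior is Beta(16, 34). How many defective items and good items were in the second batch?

2 defective items and 24 good items

Sequential conjugate updates are equivalent to a single update on the pooled data, so total successes = posterior α − prior α and total failures = posterior β − prior β.
Total across both batches: 16−12=4 defective items, 34−6=28 good items.
Subtract the first batch: 4−2=2 defective items and 28−4=24 good items.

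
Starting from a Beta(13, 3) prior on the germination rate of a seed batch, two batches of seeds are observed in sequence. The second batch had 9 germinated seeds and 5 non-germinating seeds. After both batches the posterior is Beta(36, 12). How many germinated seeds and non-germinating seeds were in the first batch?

Sequential conjugate updates are equivalent to a single update on the pooled data, so total successes = posterior α − prior α and total failures = posterior β − prior β.
Total across both batches: 36−13=23 germinated seeds, 12−3=9 non-germinating seeds.
Subtract the second batch: 23−9=14 germinated seeds and 9−5=4 non-germinating seeds.

14 germinated seeds and 4 non-germinating seeds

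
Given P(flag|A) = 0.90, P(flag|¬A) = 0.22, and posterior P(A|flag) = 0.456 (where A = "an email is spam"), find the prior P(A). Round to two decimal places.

Bayes' rule in odds form gives O(A|E) = O(A)·[P(E|A)/P(E|¬A)], hence O(A) = O(A|E)/LR.
Posterior odds = 0.456/(1−0.456) = 0.8382. LR = 0.90/0.22 = 4.0909.
Prior odds = 0.8382/4.0909 = 0.2049, so P(A) = 0.2049/(1+0.2049) ≈ 0.17.

P(A) = 0.17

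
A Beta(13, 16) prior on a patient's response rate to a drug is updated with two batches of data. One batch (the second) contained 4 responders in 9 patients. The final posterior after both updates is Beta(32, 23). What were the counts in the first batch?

Sequential conjugate updates are equivalent to a single update on the pooled data, so total successes = posterior α − prior α and total failures = posterior β − prior β.
Total across both batches: 32−13=19 responders, 23−16=7 non-responders.
Subtract the second batch: 19−4=15 responders and 7−5=2 non-responders.

15 responders and 2 non-responders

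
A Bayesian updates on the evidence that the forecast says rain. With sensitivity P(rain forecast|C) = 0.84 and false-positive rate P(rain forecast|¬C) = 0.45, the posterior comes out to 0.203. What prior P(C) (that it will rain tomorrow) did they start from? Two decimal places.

Bayes' rule in odds form gives O(C|E) = O(C)·[P(E|C)/P(E|¬C)], hence O(C) = O(C|E)/LR.
Posterior odds = 0.203/(1−0.203) = 0.2547. LR = 0.84/0.45 = 1.8667.
Prior odds = 0.2547/1.8667 = 0.1364, so P(C) = 0.1364/(1+0.1364) ≈ 0.12.

P(C) = 0.12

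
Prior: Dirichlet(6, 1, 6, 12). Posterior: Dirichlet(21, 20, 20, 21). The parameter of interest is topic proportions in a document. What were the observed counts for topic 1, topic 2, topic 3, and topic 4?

For a Dirichlet(α) prior with multinomial counts c, the posterior is Dirichlet(α + c) componentwise.
Counts are posterior − prior componentwise: 21−6=15, 20−1=19, 20−6=14, 21−12=9.

counts (15, 19, 14, 9)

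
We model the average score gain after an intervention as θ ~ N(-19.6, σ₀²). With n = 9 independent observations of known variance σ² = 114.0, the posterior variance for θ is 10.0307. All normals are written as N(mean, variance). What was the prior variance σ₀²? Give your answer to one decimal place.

Posterior precision equals prior precision plus data precision: 1/σ_n² = 1/σ₀² + n/σ².
So 1/σ₀² = 1/10.0307 − 9/114.0 = 0.099694 − 0.078947 = 0.020747.
Hence σ₀² = 1/0.020747 ≈ 48.2.

σ₀² = 48.2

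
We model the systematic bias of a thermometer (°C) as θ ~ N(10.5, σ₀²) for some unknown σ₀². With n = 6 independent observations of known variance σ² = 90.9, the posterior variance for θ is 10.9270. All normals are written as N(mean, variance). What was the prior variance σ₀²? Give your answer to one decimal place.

For the Normal–Normal model with known σ², precisions add: τ_n = τ₀ + n/σ².
So 1/σ₀² = 1/10.9270 − 6/90.9 = 0.091516 − 0.066007 = 0.025509.
Hence σ₀² = 1/0.025509 ≈ 39.2.

σ₀² = 39.2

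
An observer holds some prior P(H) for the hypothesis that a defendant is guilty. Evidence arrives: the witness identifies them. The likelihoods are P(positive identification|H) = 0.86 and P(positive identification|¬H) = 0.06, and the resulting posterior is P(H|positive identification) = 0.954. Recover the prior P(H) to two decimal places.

Bayes' rule in odds form gives O(H|E) = O(H)·[P(E|H)/P(E|¬H)], hence O(H) = O(H|E)/LR.
Posterior odds = 0.954/(1−0.954) = 20.7391. LR = 0.86/0.06 = 14.3333.
Prior odds = 20.7391/14.3333 = 1.4469, so P(H) = 1.4469/(1+1.4469) ≈ 0.59.

P(H) = 0.59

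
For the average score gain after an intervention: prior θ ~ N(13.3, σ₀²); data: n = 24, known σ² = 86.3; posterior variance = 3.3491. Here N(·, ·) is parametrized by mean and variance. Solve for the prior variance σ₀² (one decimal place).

For the Normal–Normal model with known σ², precisions add: τ_n = τ₀ + n/σ².
So 1/σ₀² = 1/3.3491 − 24/86.3 = 0.298588 − 0.278100 = 0.020488.
Hence σ₀² = 1/0.020488 ≈ 48.8.

σ₀² = 48.8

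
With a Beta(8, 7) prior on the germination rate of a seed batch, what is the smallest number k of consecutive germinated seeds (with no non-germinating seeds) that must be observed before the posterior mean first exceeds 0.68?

k = 7

After k germinated seeds and 0 non-germinating seeds the posterior is Beta(8+k, 7), with mean (8+k)/(8+7+k).
Set (8+k)/(15+k) > 0.68 and solve: k > (0.68·15 − 8)/(1 − 0.68) = 6.875.
The smallest integer exceeding 6.875 is 7, and checking k=7: (15)/(22) = 0.6818 > 0.68.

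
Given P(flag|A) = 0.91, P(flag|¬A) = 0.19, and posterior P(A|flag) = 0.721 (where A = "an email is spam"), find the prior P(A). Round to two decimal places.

Bayes' rule in odds form gives O(A|E) = O(A)·[P(E|A)/P(E|¬A)], hence O(A) = O(A|E)/LR.
Posterior odds = 0.721/(1−0.721) = 2.5842. LR = 0.91/0.19 = 4.7895.
Prior odds = 2.5842/4.7895 = 0.5396, so P(A) = 0.5396/(1+0.5396) ≈ 0.35.

P(A) = 0.35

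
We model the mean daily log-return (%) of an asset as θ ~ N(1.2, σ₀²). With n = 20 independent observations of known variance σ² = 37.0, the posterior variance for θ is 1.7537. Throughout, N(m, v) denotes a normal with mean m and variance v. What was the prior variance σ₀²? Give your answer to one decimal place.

Posterior precision equals prior precision plus data precision: 1/σ_n² = 1/σ₀² + n/σ².
So 1/σ₀² = 1/1.7537 − 20/37.0 = 0.570223 − 0.540541 = 0.029682.
Hence σ₀² = 1/0.029682 ≈ 33.7.

σ₀² = 33.7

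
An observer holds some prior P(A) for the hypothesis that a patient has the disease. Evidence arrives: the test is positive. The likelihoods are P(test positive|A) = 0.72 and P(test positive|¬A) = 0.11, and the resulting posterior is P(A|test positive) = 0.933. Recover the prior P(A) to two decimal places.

P(A) = 0.68

In odds form, posterior odds = prior odds × likelihood ratio, so prior odds = posterior odds ÷ LR.
Posterior odds = 0.933/(1−0.933) = 13.9254. LR = 0.72/0.11 = 6.5455.
Prior odds = 13.9254/6.5455 = 2.1275, so P(A) = 2.1275/(1+2.1275) ≈ 0.68.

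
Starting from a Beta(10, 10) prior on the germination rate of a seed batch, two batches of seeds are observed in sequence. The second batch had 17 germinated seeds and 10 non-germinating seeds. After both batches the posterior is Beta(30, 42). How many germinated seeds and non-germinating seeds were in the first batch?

Sequential conjugate updates are equivalent to a single update on the pooled data, so total successes = posterior α − prior α and total failures = posterior β − prior β.
Total across both batches: 30−10=20 germinated seeds, 42−10=32 non-germinating seeds.
Subtract the second batch: 20−17=3 germinated seeds and 32−10=22 non-germinating seeds.

3 germinated seeds and 22 non-germinating seeds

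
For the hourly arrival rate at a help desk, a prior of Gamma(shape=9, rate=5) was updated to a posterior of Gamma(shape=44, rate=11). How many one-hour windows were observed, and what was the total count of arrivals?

A Gamma(α, β) prior (rate parametrization) on a Poisson rate with n observations summing to S gives posterior Gamma(α+S, β+n).
Matching: Σxᵢ = 44 − 9 = 35 and n = 11 − 5 = 6.

n = 6 one-hour windows with total 35 arrivals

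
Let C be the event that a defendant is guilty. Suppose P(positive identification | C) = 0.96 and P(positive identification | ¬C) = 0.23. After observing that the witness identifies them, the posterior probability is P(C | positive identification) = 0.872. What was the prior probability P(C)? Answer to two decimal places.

P(C) = 0.62

In odds form, posterior odds = prior odds × likelihood ratio, so prior odds = posterior odds ÷ LR.
Posterior odds = 0.872/(1−0.872) = 6.8125. LR = 0.96/0.23 = 4.1739.
Prior odds = 6.8125/4.1739 = 1.6322, so P(C) = 1.6322/(1+1.6322) ≈ 0.62.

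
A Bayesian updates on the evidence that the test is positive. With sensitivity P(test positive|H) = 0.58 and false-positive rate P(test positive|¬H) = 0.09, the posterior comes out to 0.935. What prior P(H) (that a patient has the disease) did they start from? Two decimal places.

P(H) = 0.69

In odds form, posterior odds = prior odds × likelihood ratio, so prior odds = posterior odds ÷ LR.
Posterior odds = 0.935/(1−0.935) = 14.3846. LR = 0.58/0.09 = 6.4444.
Prior odds = 14.3846/6.4444 = 2.2321, so P(H) = 2.2321/(1+2.2321) ≈ 0.69.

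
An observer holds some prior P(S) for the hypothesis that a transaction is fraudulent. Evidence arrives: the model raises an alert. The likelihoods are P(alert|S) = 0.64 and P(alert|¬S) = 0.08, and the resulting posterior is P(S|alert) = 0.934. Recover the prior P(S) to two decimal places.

In odds form, posterior odds = prior odds × likelihood ratio, so prior odds = posterior odds ÷ LR.
Posterior odds = 0.934/(1−0.934) = 14.1515. LR = 0.64/0.08 = 8.0000.
Prior odds = 14.1515/8.0000 = 1.7689, so P(S) = 1.7689/(1+1.7689) ≈ 0.64.

P(S) = 0.64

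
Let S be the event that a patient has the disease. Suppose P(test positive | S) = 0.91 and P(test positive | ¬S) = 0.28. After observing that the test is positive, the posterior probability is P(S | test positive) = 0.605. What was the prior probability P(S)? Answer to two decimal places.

Bayes' rule in odds form gives O(S|E) = O(S)·[P(E|S)/P(E|¬S)], hence O(S) = O(S|E)/LR.
Posterior odds = 0.605/(1−0.605) = 1.5316. LR = 0.91/0.28 = 3.2500.
Prior odds = 1.5316/3.2500 = 0.4713, so P(S) = 0.4713/(1+0.4713) ≈ 0.32.

P(S) = 0.32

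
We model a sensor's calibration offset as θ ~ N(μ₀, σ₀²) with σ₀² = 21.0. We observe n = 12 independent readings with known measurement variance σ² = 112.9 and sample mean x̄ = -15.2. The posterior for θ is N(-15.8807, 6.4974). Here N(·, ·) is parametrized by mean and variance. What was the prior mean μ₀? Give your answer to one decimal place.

μ₀ = -17.4

With known observation variance, the Normal–Normal posterior has precision τ_n = τ₀ + n/σ² and mean μ_n = (τ₀μ₀ + (n/σ²)x̄)/τ_n.
Here τ₀ = 1/21.0 = 0.047619 and τ_data = 12/112.9 = 0.106289, so τ_n = 0.153908.
Rearranging for μ₀: μ₀ = (μ_n·τ_n − τ_data·x̄)/τ₀ = (-15.8807·0.153908 − 0.106289·-15.2) / 0.047619 = -0.828574/0.047619 ≈ -17.4.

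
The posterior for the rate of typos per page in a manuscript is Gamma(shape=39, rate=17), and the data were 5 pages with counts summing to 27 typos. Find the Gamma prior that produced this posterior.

A Gamma(α, β) prior (rate parametrization) on a Poisson rate with n observations summing to S gives posterior Gamma(α+S, β+n).
So α = 39 − 27 = 12 and β = 17 − 5 = 12.

Gamma(shape=12, rate=12)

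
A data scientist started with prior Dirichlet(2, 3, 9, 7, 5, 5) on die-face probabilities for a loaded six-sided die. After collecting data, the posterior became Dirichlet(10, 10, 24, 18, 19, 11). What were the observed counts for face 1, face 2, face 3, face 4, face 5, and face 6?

counts (8, 7, 15, 11, 14, 6)

For a Dirichlet(α) prior with multinomial counts c, the posterior is Dirichlet(α + c) componentwise.
Counts are posterior − prior componentwise: 10−2=8, 10−3=7, 24−9=15, 18−7=11, 19−5=14, 11−5=6.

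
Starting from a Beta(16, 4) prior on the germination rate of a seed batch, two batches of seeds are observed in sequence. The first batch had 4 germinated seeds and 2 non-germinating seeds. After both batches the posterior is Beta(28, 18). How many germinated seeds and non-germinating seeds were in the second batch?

Because Beta–binomial updating is additive in the counts, the combined data contributed (α_post−α_prior, β_post−β_prior) successes and failures.
Total across both batches: 28−16=12 germinated seeds, 18−4=14 non-germinating seeds.
Subtract the first batch: 12−4=8 germinated seeds and 14−2=12 non-germinating seeds.

8 germinated seeds and 12 non-germinating seeds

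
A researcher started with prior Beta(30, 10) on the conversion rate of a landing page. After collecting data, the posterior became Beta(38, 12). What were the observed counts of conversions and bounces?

8 conversions and 2 bounces

A Beta(a, b) prior with s successes and f failures in binomial data gives a Beta(a+s, b+f) posterior.
Match parameters: s=38−30=8, f=12−10=2.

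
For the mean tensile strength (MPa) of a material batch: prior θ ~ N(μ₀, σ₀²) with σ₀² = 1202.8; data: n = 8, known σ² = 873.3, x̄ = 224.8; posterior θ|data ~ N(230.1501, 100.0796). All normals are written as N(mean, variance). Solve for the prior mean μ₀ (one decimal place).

μ₀ = 289.1

The posterior mean is a precision-weighted average: μ_n = (τ₀μ₀ + τ_data·x̄)/(τ₀+τ_data), with τ₀=1/σ₀² and τ_data=n/σ².
Here τ₀ = 1/1202.8 = 0.000831 and τ_data = 8/873.3 = 0.009161, so τ_n = 0.009992.
Rearranging for μ₀: μ₀ = (μ_n·τ_n − τ_data·x̄)/τ₀ = (230.1501·0.009992 − 0.009161·224.8) / 0.000831 = 0.240267/0.000831 ≈ 289.1.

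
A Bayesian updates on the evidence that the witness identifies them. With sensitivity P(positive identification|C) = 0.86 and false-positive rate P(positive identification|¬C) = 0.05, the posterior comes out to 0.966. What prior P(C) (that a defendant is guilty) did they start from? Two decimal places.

P(C) = 0.62

In odds form, posterior odds = prior odds × likelihood ratio, so prior odds = posterior odds ÷ LR.
Posterior odds = 0.966/(1−0.966) = 28.4118. LR = 0.86/0.05 = 17.2000.
Prior odds = 28.4118/17.2000 = 1.6518, so P(C) = 1.6518/(1+1.6518) ≈ 0.62.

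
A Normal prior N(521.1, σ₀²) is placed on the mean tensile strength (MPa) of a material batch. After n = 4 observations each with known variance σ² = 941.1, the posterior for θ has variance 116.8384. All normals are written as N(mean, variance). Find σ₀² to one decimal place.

σ₀² = 232.1

For the Normal–Normal model with known σ², precisions add: τ_n = τ₀ + n/σ².
So 1/σ₀² = 1/116.8384 − 4/941.1 = 0.008559 − 0.004250 = 0.004309.
Hence σ₀² = 1/0.004309 ≈ 232.1.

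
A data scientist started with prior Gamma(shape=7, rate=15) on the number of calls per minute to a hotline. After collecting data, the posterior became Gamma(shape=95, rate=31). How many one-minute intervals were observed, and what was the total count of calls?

A Gamma(α, β) prior (rate parametrization) on a Poisson rate with n observations summing to S gives posterior Gamma(α+S, β+n).
Matching: Σxᵢ = 95 − 7 = 88 and n = 31 − 15 = 16.

n = 16 one-minute intervals with total 88 calls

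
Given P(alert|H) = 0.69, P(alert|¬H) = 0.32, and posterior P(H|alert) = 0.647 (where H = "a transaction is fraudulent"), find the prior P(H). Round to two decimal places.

P(H) = 0.46

In odds form, posterior odds = prior odds × likelihood ratio, so prior odds = posterior odds ÷ LR.
Posterior odds = 0.647/(1−0.647) = 1.8329. LR = 0.69/0.32 = 2.1562.
Prior odds = 1.8329/2.1562 = 0.8501, so P(H) = 0.8501/(1+0.8501) ≈ 0.46.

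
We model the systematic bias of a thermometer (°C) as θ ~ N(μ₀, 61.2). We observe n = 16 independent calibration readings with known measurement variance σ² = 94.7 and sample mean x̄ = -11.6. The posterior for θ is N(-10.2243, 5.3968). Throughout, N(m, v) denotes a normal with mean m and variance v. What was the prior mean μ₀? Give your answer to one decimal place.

The posterior mean is a precision-weighted average: μ_n = (τ₀μ₀ + τ_data·x̄)/(τ₀+τ_data), with τ₀=1/σ₀² and τ_data=n/σ².
Here τ₀ = 1/61.2 = 0.016340 and τ_data = 16/94.7 = 0.168955, so τ_n = 0.185295.
Rearranging for μ₀: μ₀ = (μ_n·τ_n − τ_data·x̄)/τ₀ = (-10.2243·0.185295 − 0.168955·-11.6) / 0.016340 = 0.065366/0.016340 ≈ 4.0.

μ₀ = 4.0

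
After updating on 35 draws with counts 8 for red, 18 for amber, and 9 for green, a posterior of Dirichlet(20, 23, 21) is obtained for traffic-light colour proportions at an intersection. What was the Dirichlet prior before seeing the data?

For a Dirichlet(α) prior with multinomial counts c, the posterior is Dirichlet(α + c) componentwise.
Subtract each count from the matching posterior parameter: 20−8=12, 23−18=5, 21−9=12.

Dirichlet(12, 5, 12)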